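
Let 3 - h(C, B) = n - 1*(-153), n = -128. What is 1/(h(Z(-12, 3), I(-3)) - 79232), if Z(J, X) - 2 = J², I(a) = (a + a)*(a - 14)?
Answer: -1/79254 ≈ -1.2618e-5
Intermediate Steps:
I(a) = 2*a*(-14 + a) (I(a) = (2*a)*(-14 + a) = 2*a*(-14 + a))
Z(J, X) = 2 + J²
h(C, B) = -22 (h(C, B) = 3 - (-128 - 1*(-153)) = 3 - (-128 + 153) = 3 - 1*25 = 3 - 25 = -22)
1/(h(Z(-12, 3), I(-3)) - 79232) = 1/(-22 - 79232) = 1/(-79254) = -1/79254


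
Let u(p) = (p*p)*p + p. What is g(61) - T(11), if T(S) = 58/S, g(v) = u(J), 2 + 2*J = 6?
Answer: 52/11 ≈ 4.7273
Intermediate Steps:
J = 2 (J = -1 + (½)*6 = -1 + 3 = 2)
u(p) = p + p³ (u(p) = p²*p + p = p³ + p = p + p³)
g(v) = 10 (g(v) = 2 + 2³ = 2 + 8 = 10)
g(61) - T(11) = 10 - 58/11 = 52/11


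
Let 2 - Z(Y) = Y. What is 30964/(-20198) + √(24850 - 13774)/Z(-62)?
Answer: -15482/10099 + √2769/32 ≈ 0.11139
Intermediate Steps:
Z(Y) = 2 - Y
30964/(-20198) + √(24850 - 13774)/Z(-62) = 30964/(-20198) + √(24850 - 13774)/(2 - 1*(-62)) = 30964*(-1/20198) + √11076/(2 + 62) = -15482/10099 + (2*√2769)/64 = -15482/10099 + (2*√2769)*(1/64) = -15482/10099 + √2769/32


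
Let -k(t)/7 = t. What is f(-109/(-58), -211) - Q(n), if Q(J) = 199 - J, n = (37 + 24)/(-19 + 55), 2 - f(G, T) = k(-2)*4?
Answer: -9047/36 ≈ -251.31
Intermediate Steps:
k(t) = -7*t
f(G, T) = -54 (f(G, T) = 2 - (-7*(-2))*4 = 2 - 14*4 = 2 - 1*56 = 2 - 56 = -54)
n = 61/36 ≈ 1.6944
f(-109/(-58), -211) - Q(n) = -54 - (199 - 1*61/36) = -54 - (199 - 61/36) = -54 - 1*7103/36 = -54 - 7103/36 = -9047/36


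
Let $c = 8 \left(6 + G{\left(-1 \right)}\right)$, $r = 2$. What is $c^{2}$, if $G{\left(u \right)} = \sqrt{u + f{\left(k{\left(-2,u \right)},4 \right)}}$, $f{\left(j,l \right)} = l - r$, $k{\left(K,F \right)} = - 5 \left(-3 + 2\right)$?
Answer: $3136$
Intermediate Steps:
$k{\left(K,F \right)} = 5$ ($k{\left(K,F \right)} = \left(-5\right) \left(-1\right) = 5$)
$f{\left(j,l \right)} = -2 + l$ ($f{\left(j,l \right)} = l - 2 = -2 + l$)
$G{\left(u \right)} = \sqrt{2 + u}$ ($G{\left(u \right)} = \sqrt{u + \left(-2 + 4\right)} = \sqrt{u + 2} = \sqrt{2 + u}$)
$c = 56$ ($c = 8 \left(6 + \sqrt{2 - 1}\right) = 8 \left(6 + \sqrt{1}\right) = 8 \left(6 + 1\right) = 8 \cdot 7 = 56$)
$c^{2} = 56^{2} = 3136$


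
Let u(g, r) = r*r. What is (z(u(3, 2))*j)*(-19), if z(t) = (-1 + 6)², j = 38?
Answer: -18050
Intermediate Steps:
u(g, r) = r²
z(t) = 25 (z(t) = 5² = 25)
(z(u(3, 2))*j)*(-19) = (25*38)*(-19) = 950*(-19) = -18050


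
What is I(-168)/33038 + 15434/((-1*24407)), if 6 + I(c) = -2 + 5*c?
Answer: -265302814/403179233 ≈ -0.65803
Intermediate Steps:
I(c) = -8 + 5*c (I(c) = -6 + (-2 + 5*c) = -8 + 5*c)
I(-168)/33038 + 15434/((-1*24407)) = (-8 + 5*(-168))/33038 + 15434/((-1*24407)) = (-8 - 840)*(1/33038) + 15434/(-24407) = -848*1/33038 + 15434*(-1/24407) = -424/16519 - 15434/24407 = -265302814/403179233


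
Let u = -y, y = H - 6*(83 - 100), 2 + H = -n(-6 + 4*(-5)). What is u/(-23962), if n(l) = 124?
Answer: -12/11981 ≈ -0.0010016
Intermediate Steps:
H = -126 (H = -2 - 1*124 = -2 - 124 = -126)
y = -24 (y = -126 - 6*(83 - 100) = -126 - 6*(-17) = -126 + 102 = -24)
u = 24 (u = -1*(-24) = 24)
u/(-23962) = 24/(-23962) = 24*(-1/23962) = -12/11981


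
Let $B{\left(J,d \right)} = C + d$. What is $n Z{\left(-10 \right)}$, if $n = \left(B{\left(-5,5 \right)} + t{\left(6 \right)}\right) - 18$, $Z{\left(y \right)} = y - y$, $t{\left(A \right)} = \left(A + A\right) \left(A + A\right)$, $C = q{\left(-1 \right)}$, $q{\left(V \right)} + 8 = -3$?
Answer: $0$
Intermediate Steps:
$q{\left(V \right)} = -11$ ($q{\left(V \right)} = -8 - 3 = -11$)
$C = -11$
$t{\left(A \right)} = 4 A^{2}$ ($t{\left(A \right)} = 2 A 2 A = 4 A^{2}$)
$Z{\left(y \right)} = 0$
$B{\left(J,d \right)} = -11 + d$
$n = 120$ ($n = \left(\left(-11 + 5\right) + 4 \cdot 6^{2}\right) - 18 = \left(-6 + 4 \cdot 36\right) - 18 = \left(-6 + 144\right) - 18 = 138 - 18 = 120$)
$n Z{\left(-10 \right)} = 120 \cdot 0 = 0$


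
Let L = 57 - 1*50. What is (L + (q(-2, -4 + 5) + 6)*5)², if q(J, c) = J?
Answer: 729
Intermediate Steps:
L = 7 (L = 57 - 50 = 7)
(L + (q(-2, -4 + 5) + 6)*5)² = (7 + (-2 + 6)*5)² = (7 + 4*5)² = (7 + 20)² = 27² = 729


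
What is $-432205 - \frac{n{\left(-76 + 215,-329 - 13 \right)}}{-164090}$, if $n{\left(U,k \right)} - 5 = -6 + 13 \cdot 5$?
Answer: $- \frac{35460259193}{82045} \approx -4.3221 \cdot 10^{5}$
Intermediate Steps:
$n{\left(U,k \right)} = 64$ ($n{\left(U,k \right)} = 5 + \left(-6 + 13 \cdot 5\right) = 5 + \left(-6 + 65\right) = 5 + 59 = 64$)
$-432205 - \frac{n{\left(-76 + 215,-329 - 13 \right)}}{-164090} = -432205 - \frac{64}{-164090} = -432205 - 64 \left(- \frac{1}{164090}\right) = -432205 - - \frac{32}{82045} = -432205 + \frac{32}{82045} = - \frac{35460259193}{82045}$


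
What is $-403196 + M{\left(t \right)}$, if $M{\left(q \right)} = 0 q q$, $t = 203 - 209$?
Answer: $-403196$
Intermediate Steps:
$t = -6$
$M{\left(q \right)} = 0$ ($M{\left(q \right)} = 0 q = 0$)
$-403196 + M{\left(t \right)} = -403196 + 0 = -403196$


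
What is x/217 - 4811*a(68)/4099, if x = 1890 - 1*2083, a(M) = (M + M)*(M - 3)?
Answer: -9229636187/889483 ≈ -10376.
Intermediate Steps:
a(M) = 2*M*(-3 + M) (a(M) = (2*M)*(-3 + M) = 2*M*(-3 + M))
x = -193 (x = 1890 - 2083 = -193)
x/217 - 4811*a(68)/4099 = -193/217 - 4811/(4099/((2*68*(-3 + 68)))) = -193*1/217 - 4811/(4099/((2*68*65))) = -193/217 - 4811/(4099/8840) = -193/217 - 4811/(4099*(1/8840)) = -193/217 - 4811/4099/8840 = -193/217 - 4811*8840/4099 = -193/217 - 42529240/4099 = -9229636187/889483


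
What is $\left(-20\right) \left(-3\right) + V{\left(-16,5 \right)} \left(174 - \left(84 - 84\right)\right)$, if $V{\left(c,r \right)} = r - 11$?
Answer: $-984$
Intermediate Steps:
$V{\left(c,r \right)} = -11 + r$
$\left(-20\right) \left(-3\right) + V{\left(-16,5 \right)} \left(174 - \left(84 - 84\right)\right) = \left(-20\right) \left(-3\right) + \left(-11 + 5\right) \left(174 - \left(84 - 84\right)\right) = 60 - 6 \left(174 - \left(84 - 84\right)\right) = 60 - 6 \left(174 - 0\right) = 60 - 6 \left(174 + 0\right) = 60 - 1044 = -984$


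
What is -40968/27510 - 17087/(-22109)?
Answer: -72616357/101369765 ≈ -0.71635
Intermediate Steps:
-40968/27510 - 17087/(-22109) = -40968*1/27510 - 17087*(-1/22109) = -6828/4585 + 17087/22109 = -72616357/101369765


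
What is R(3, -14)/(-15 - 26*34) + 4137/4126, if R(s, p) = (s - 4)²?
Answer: 3715037/3709274 ≈ 1.0016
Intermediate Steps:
R(s, p) = (-4 + s)²
R(3, -14)/(-15 - 26*34) + 4137/4126 = (-4 + 3)²/(-15 - 26*34) + 4137/4126 = (-1)²/(-15 - 884) + 4137*(1/4126) = 1/(-899) + 4137/4126 = 1*(-1/899) + 4137/4126 = -1/899 + 4137/4126 = 3715037/3709274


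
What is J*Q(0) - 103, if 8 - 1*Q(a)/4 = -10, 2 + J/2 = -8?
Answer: -1543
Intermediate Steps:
J = -20 (J = -4 + 2*(-8) = -4 - 16 = -20)
Q(a) = 72 (Q(a) = 32 - 4*(-10) = 32 + 40 = 72)
J*Q(0) - 103 = -20*72 - 103 = -1440 - 103 = -1543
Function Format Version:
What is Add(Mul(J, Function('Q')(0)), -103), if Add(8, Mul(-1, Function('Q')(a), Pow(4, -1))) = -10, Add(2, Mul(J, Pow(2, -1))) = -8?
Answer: -1543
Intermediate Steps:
J = -20 (J = Add(-4, Mul(2, -8)) = Add(-4, -16) = -20)
Function('Q')(a) = 72 (Function('Q')(a) = Add(32, Mul(-4, -10)) = Add(32, 40) = 72)
Add(Mul(J, Function('Q')(0)), -103) = Add(Mul(-20, 72), -103) = Add(-1440, -103) = -1543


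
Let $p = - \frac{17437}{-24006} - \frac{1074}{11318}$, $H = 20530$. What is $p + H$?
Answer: $\frac{2789085340381}{135849954} \approx 20531.0$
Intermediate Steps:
$p = \frac{85784761}{135849954}$ ($p = \left(-17437\right) \left(- \frac{1}{24006}\right) - \frac{537}{5659} = \frac{17437}{24006} - \frac{537}{5659} = \frac{85784761}{135849954} \approx 0.63147$)
$p + H = \frac{85784761}{135849954} + 20530 = \frac{2789085340381}{135849954}$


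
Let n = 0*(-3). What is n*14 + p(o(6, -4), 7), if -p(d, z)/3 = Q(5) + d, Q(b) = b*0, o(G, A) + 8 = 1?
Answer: 21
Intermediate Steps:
n = 0
o(G, A) = -7 (o(G, A) = -8 + 1 = -7)
Q(b) = 0
p(d, z) = -3*d (p(d, z) = -3*(0 + d) = -3*d)
n*14 + p(o(6, -4), 7) = 0*14 - 3*(-7) = 0 + 21 = 21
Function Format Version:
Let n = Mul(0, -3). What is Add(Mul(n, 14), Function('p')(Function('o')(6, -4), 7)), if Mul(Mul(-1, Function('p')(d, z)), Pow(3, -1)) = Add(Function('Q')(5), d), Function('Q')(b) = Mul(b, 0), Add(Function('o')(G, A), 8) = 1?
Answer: 21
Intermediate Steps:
n = 0
Function('o')(G, A) = -7 (Function('o')(G, A) = Add(-8, 1) = -7)
Function('Q')(b) = 0
Function('p')(d, z) = Mul(-3, d) (Function('p')(d, z) = Mul(-3, Add(0, d)) = Mul(-3, d))
Add(Mul(n, 14), Function('p')(Function('o')(6, -4), 7)) = Add(Mul(0, 14), Mul(-3, -7)) = Add(0, 21) = 21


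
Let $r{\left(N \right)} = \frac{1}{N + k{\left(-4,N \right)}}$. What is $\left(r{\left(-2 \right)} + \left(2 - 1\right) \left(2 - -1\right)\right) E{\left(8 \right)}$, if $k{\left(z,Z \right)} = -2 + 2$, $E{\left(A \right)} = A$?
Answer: $20$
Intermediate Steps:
$k{\left(z,Z \right)} = 0$
$r{\left(N \right)} = \frac{1}{N}$ ($r{\left(N \right)} = \frac{1}{N + 0} = \frac{1}{N}$)
$\left(r{\left(-2 \right)} + \left(2 - 1\right) \left(2 - -1\right)\right) E{\left(8 \right)} = \left(\frac{1}{-2} + \left(2 - 1\right) \left(2 - -1\right)\right) 8 = \left(- \frac{1}{2} + 1 \left(2 + 1\right)\right) 8 = \left(- \frac{1}{2} + 1 \cdot 3\right) 8 = \left(- \frac{1}{2} + 3\right) 8 = \frac{5}{2} \cdot 8 = 20$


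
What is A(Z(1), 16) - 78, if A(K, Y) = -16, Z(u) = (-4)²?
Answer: -94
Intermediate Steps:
Z(u) = 16
A(Z(1), 16) - 78 = -16 - 78 = -94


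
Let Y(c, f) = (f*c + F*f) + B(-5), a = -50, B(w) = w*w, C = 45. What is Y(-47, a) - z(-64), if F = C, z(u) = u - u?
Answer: 125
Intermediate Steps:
z(u) = 0
F = 45
B(w) = w²
Y(c, f) = 25 + 45*f + c*f (Y(c, f) = (f*c + 45*f) + (-5)² = (c*f + 45*f) + 25 = (45*f + c*f) + 25 = 25 + 45*f + c*f)
Y(-47, a) - z(-64) = (25 + 45*(-50) - 47*(-50)) - 1*0 = (25 - 2250 + 2350) + 0 = 125 + 0 = 125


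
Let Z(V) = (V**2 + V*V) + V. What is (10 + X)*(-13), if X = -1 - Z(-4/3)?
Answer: -793/9 ≈ -88.111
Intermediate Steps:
Z(V) = V + 2*V**2 (Z(V) = (V**2 + V**2) + V = 2*V**2 + V = V + 2*V**2)
X = -29/9 (X = -1 - (-4/3)*(1 + 2*(-4/3)) = -1 - (-4*1/3)*(1 + 2*(-4*1/3)) = -1 - (-4)*(1 + 2*(-4/3))/3 = -1 - (-4)*(1 - 8/3)/3 = -1 - (-4)*(-5)/(3*3) = -1 - 1*20/9 = -1 - 20/9 = -29/9 ≈ -3.2222)
(10 + X)*(-13) = (10 - 29/9)*(-13) = (61/9)*(-13) = -793/9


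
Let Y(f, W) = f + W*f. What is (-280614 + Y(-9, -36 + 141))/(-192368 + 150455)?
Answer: 93856/13971 ≈ 6.7179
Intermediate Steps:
(-280614 + Y(-9, -36 + 141))/(-192368 + 150455) = (-280614 - 9*(1 + (-36 + 141)))/(-192368 + 150455) = (-280614 - 9*(1 + 105))/(-41913) = (-280614 - 9*106)*(-1/41913) = (-280614 - 954)*(-1/41913) = -281568*(-1/41913) = 93856/13971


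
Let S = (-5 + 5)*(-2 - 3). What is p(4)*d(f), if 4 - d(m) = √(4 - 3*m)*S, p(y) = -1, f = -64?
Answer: -4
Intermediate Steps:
S = 0 (S = 0*(-5) = 0)
d(m) = 4 (d(m) = 4 - √(4 - 3*m)*0 = 4 - 1*0 = 4 + 0 = 4)
p(4)*d(f) = -1*4 = -4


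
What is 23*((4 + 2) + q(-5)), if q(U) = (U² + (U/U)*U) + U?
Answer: 483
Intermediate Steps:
q(U) = U² + 2*U (q(U) = (U² + 1*U) + U = (U² + U) + U = (U + U²) + U = U² + 2*U)
23*((4 + 2) + q(-5)) = 23*((4 + 2) - 5*(2 - 5)) = 23*(6 - 5*(-3)) = 23*(6 + 15) = 23*21 = 483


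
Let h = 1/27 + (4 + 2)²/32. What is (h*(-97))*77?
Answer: -1874719/216 ≈ -8679.3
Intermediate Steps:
h = 251/216 (h = 1*(1/27) + 6²*(1/32) = 1/27 + 36*(1/32) = 1/27 + 9/8 = 251/216 ≈ 1.1620)
(h*(-97))*77 = ((251/216)*(-97))*77 = -24347/216*77 = -1874719/216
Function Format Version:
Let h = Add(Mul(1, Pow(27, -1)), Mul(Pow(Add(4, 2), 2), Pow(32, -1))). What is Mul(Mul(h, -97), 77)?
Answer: Rational(-1874719, 216) ≈ -8679.3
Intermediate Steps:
h = Rational(251, 216) (h = Add(Mul(1, Rational(1, 27)), Mul(Pow(6, 2), Rational(1, 32))) = Add(Rational(1, 27), Mul(36, Rational(1, 32))) = Add(Rational(1, 27), Rational(9, 8)) = Rational(251, 216) ≈ 1.1620)
Mul(Mul(h, -97), 77) = Mul(Mul(Rational(251, 216), -97), 77) = Mul(Rational(-24347, 216), 77) = Rational(-1874719, 216)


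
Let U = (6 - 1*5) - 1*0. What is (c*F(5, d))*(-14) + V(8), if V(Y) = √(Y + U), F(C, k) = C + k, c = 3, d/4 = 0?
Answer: -207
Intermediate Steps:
d = 0 (d = 4*0 = 0)
U = 1 (U = (6 - 5) + 0 = 1 + 0 = 1)
V(Y) = √(1 + Y) (V(Y) = √(Y + 1) = √(1 + Y))
(c*F(5, d))*(-14) + V(8) = (3*(5 + 0))*(-14) + √(1 + 8) = (3*5)*(-14) + √9 = 15*(-14) + 3 = -210 + 3 = -207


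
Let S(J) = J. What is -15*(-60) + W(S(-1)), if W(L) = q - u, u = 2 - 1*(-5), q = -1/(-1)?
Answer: 894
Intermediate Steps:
q = 1 (q = -1*(-1) = 1)
u = 7 (u = 2 + 5 = 7)
W(L) = -6 (W(L) = 1 - 1*7 = 1 - 7 = -6)
-15*(-60) + W(S(-1)) = -15*(-60) - 6 = 900 - 6 = 894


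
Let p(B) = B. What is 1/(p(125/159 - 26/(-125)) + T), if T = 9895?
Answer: 19875/196682884 ≈ 0.00010105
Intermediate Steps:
1/(p(125/159 - 26/(-125)) + T) = 1/((125/159 - 26/(-125)) + 9895) = 1/((125*(1/159) - 26*(-1/125)) + 9895) = 1/((125/159 + 26/125) + 9895) = 1/(19759/19875 + 9895) = 1/(196682884/19875) = 19875/196682884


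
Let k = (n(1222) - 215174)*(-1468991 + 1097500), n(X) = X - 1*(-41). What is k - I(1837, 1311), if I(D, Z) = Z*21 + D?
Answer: 79465981933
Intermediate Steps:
n(X) = 41 + X (n(X) = X + 41 = 41 + X)
I(D, Z) = D + 21*Z (I(D, Z) = 21*Z + D = D + 21*Z)
k = 79466011301 (k = ((41 + 1222) - 215174)*(-1468991 + 1097500) = (1263 - 215174)*(-371491) = -213911*(-371491) = 79466011301)
k - I(1837, 1311) = 79466011301 - (1837 + 21*1311) = 79466011301 - (1837 + 27531) = 79466011301 - 1*29368 = 79466011301 - 29368 = 79465981933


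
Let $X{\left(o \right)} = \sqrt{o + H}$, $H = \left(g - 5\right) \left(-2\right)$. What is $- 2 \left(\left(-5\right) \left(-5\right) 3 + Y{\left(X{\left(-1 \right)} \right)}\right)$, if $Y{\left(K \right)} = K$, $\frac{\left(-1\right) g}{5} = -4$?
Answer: $-150 - 2 i \sqrt{31} \approx -150.0 - 11.136 i$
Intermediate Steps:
$g = 20$ ($g = \left(-5\right) \left(-4\right) = 20$)
$H = -30$ ($H = \left(20 - 5\right) \left(-2\right) = 15 \left(-2\right) = -30$)
$X{\left(o \right)} = \sqrt{-30 + o}$ ($X{\left(o \right)} = \sqrt{o - 30} = \sqrt{-30 + o}$)
$- 2 \left(\left(-5\right) \left(-5\right) 3 + Y{\left(X{\left(-1 \right)} \right)}\right) = - 2 \left(\left(-5\right) \left(-5\right) 3 + \sqrt{-30 - 1}\right) = - 2 \left(25 \cdot 3 + \sqrt{-31}\right) = - 2 \left(75 + i \sqrt{31}\right) = -150 - 2 i \sqrt{31}$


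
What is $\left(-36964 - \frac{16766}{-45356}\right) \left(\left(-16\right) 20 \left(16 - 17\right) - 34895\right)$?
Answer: $\frac{28982881301175}{22678} \approx 1.278 \cdot 10^{9}$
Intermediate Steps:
$\left(-36964 - \frac{16766}{-45356}\right) \left(\left(-16\right) 20 \left(16 - 17\right) - 34895\right) = \left(-36964 - - \frac{8383}{22678}\right) \left(- 320 \left(16 - 17\right) - 34895\right) = \left(-36964 + \frac{8383}{22678}\right) \left(\left(-320\right) \left(-1\right) - 34895\right) = - \frac{838261209 \left(320 - 34895\right)}{22678} = \left(- \frac{838261209}{22678}\right) \left(-34575\right) = \frac{28982881301175}{22678}$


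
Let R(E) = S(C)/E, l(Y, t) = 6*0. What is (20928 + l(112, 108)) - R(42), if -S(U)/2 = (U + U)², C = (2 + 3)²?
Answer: 441988/21 ≈ 21047.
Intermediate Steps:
l(Y, t) = 0
C = 25 (C = 5² = 25)
S(U) = -8*U² (S(U) = -2*(U + U)² = -2*4*U² = -8*U²)
R(E) = -5000/E (R(E) = (-8*25²)/E = (-8*625)/E = -5000/E)
(20928 + l(112, 108)) - R(42) = (20928 + 0) - (-5000)/42 = 20928 - (-5000)/42 = 20928 - 1*(-2500/21) = 20928 + 2500/21 = 441988/21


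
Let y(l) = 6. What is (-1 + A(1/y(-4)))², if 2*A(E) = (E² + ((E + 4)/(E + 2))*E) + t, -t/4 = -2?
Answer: 8826841/876096 ≈ 10.075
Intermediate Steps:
t = 8 (t = -4*(-2) = 8)
A(E) = 4 + E²/2 + E*(4 + E)/(2*(2 + E)) (A(E) = ((E² + ((E + 4)/(E + 2))*E) + 8)/2 = ((E² + ((4 + E)/(2 + E))*E) + 8)/2 = ((E² + E*(4 + E)/(2 + E)) + 8)/2 = (8 + E² + E*(4 + E)/(2 + E))/2 = 4 + E²/2 + E*(4 + E)/(2*(2 + E)))
(-1 + A(1/y(-4)))² = (-1 + (16 + (1/6)³ + 3*(1/6)² + 12/6)/(2*(2 + 1/6)))² = (-1 + (16 + (⅙)³ + 3*(⅙)² + 12*(⅙))/(2*(2 + ⅙)))² = (-1 + (16 + 1/216 + 3*(1/36) + 2)/(2*(13/6)))² = (-1 + (½)*(6/13)*(16 + 1/216 + 1/12 + 2))² = (-1 + (½)*(6/13)*(3907/216))² = (-1 + 3907/936)² = (2971/936)² = 8826841/876096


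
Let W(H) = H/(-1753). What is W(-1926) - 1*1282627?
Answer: -2248443205/1753 ≈ -1.2826e+6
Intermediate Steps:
W(H) = -H/1753 (W(H) = H*(-1/1753) = -H/1753)
W(-1926) - 1*1282627 = -1/1753*(-1926) - 1*1282627 = 1926/1753 - 1282627 = -2248443205/1753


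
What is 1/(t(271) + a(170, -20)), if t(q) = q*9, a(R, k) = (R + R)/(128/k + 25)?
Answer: 93/228527 ≈ 0.00040695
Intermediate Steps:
a(R, k) = 2*R/(25 + 128/k) (a(R, k) = (2*R)/(25 + 128/k) = 2*R/(25 + 128/k))
t(q) = 9*q
1/(t(271) + a(170, -20)) = 1/(9*271 + 2*170*(-20)/(128 + 25*(-20))) = 1/(2439 + 2*170*(-20)/(128 - 500)) = 1/(2439 + 2*170*(-20)/(-372)) = 1/(2439 + 2*170*(-20)*(-1/372)) = 1/(2439 + 1700/93) = 1/(228527/93) = 93/228527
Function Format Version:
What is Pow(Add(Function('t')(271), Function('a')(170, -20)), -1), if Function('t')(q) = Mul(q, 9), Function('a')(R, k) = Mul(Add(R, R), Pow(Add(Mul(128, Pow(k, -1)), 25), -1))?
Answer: Rational(93, 228527) ≈ 0.00040695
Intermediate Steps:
Function('a')(R, k) = Mul(2, R, Pow(Add(25, Mul(128, Pow(k, -1))), -1)) (Function('a')(R, k) = Mul(Mul(2, R), Pow(Add(25, Mul(128, Pow(k, -1))), -1)) = Mul(2, R, Pow(Add(25, Mul(128, Pow(k, -1))), -1)))
Function('t')(q) = Mul(9, q)
Pow(Add(Function('t')(271), Function('a')(170, -20)), -1) = Pow(Add(Mul(9, 271), Mul(2, 170, -20, Pow(Add(128, Mul(25, -20)), -1))), -1) = Pow(Add(2439, Mul(2, 170, -20, Pow(Add(128, -500), -1))), -1) = Pow(Add(2439, Mul(2, 170, -20, Pow(-372, -1))), -1) = Pow(Add(2439, Mul(2, 170, -20, Rational(-1, 372))), -1) = Pow(Add(2439, Rational(1700, 93)), -1) = Pow(Rational(228527, 93), -1) = Rational(93, 228527)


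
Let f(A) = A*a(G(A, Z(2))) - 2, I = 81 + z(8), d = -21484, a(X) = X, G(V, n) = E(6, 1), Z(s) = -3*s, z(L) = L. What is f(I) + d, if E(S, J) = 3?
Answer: -21219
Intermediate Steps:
G(V, n) = 3
I = 89 (I = 81 + 8 = 89)
f(A) = -2 + 3*A (f(A) = A*3 - 2 = 3*A - 2 = -2 + 3*A)
f(I) + d = (-2 + 3*89) - 21484 = (-2 + 267) - 21484 = 265 - 21484 = -21219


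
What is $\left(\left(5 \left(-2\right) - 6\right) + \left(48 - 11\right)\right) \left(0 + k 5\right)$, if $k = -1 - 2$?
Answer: $-315$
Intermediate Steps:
$k = -3$
$\left(\left(5 \left(-2\right) - 6\right) + \left(48 - 11\right)\right) \left(0 + k 5\right) = \left(\left(5 \left(-2\right) - 6\right) + \left(48 - 11\right)\right) \left(0 - 15\right) = \left(\left(-10 - 6\right) + \left(48 - 11\right)\right) \left(0 - 15\right) = \left(-16 + 37\right) \left(-15\right) = 21 \left(-15\right) = -315$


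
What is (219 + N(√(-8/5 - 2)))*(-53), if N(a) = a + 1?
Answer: -11660 - 159*I*√10/5 ≈ -11660.0 - 100.56*I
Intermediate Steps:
N(a) = 1 + a
(219 + N(√(-8/5 - 2)))*(-53) = (219 + (1 + √(-8/5 - 2)))*(-53) = (219 + (1 + √(-18/5)))*(-53) = (219 + (1 + 3*I*√10/5))*(-53) = (220 + 3*I*√10/5)*(-53) = -11660 - 159*I*√10/5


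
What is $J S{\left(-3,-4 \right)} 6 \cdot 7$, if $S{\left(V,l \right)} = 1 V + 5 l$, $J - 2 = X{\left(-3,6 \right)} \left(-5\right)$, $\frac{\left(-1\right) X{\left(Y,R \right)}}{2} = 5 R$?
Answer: $-291732$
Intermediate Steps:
$X{\left(Y,R \right)} = - 10 R$ ($X{\left(Y,R \right)} = - 2 \cdot 5 R = - 10 R$)
$J = 302$ ($J = 2 + \left(-10\right) 6 \left(-5\right) = 2 - -300 = 2 + 300 = 302$)
$S{\left(V,l \right)} = V + 5 l$
$J S{\left(-3,-4 \right)} 6 \cdot 7 = 302 \left(-3 + 5 \left(-4\right)\right) 6 \cdot 7 = 302 \left(-3 - 20\right) 6 \cdot 7 = 302 \left(-23\right) 6 \cdot 7 = 302 \left(\left(-138\right) 7\right) = 302 \left(-966\right) = -291732$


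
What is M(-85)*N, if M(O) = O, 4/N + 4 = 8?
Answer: -85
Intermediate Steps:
N = 1 (N = 4/(-4 + 8) = 4/4 = 4*(¼) = 1)
M(-85)*N = -85*1 = -85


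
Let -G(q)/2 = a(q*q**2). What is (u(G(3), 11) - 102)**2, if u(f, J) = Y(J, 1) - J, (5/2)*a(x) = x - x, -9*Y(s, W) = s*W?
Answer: 1056784/81 ≈ 13047.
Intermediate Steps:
Y(s, W) = -W*s/9 (Y(s, W) = -s*W/9 = -W*s/9)
a(x) = 0 (a(x) = 2*(x - x)/5 = (2/5)*0 = 0)
G(q) = 0 (G(q) = -2*0 = 0)
u(f, J) = -10*J/9 (u(f, J) = -1/9*1*J - J = -J/9 - J = -10*J/9)
(u(G(3), 11) - 102)**2 = (-10/9*11 - 102)**2 = (-110/9 - 102)**2 = (-1028/9)**2 = 1056784/81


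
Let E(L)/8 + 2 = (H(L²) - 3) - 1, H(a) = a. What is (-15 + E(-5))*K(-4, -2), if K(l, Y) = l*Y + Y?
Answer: 822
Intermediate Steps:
E(L) = -48 + 8*L² (E(L) = -16 + 8*((L² - 3) - 1) = -16 + 8*((-3 + L²) - 1) = -16 + 8*(-4 + L²) = -16 + (-32 + 8*L²) = -48 + 8*L²)
K(l, Y) = Y + Y*l (K(l, Y) = Y*l + Y = Y + Y*l)
(-15 + E(-5))*K(-4, -2) = (-15 + (-48 + 8*(-5)²))*(-2*(1 - 4)) = (-15 + (-48 + 8*25))*(-2*(-3)) = (-15 + (-48 + 200))*6 = (-15 + 152)*6 = 137*6 = 822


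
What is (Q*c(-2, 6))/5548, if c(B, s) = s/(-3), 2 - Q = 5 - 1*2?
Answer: 1/2774 ≈ 0.00036049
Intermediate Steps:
Q = -1 (Q = 2 - (5 - 1*2) = 2 - (5 - 2) = 2 - 1*3 = 2 - 3 = -1)
c(B, s) = -s/3 (c(B, s) = s*(-1/3) = -s/3)
(Q*c(-2, 6))/5548 = -(-1)*6/3/5548 = -1*(-2)*(1/5548) = 2*(1/5548) = 1/2774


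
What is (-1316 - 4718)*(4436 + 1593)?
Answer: -36378986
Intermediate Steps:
(-1316 - 4718)*(4436 + 1593) = -6034*6029 = -36378986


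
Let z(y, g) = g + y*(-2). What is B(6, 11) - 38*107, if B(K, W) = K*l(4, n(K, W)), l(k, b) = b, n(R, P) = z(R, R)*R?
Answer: -4282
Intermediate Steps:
z(y, g) = g - 2*y
n(R, P) = -R² (n(R, P) = (R - 2*R)*R = (-R)*R = -R²)
B(K, W) = -K³ (B(K, W) = K*(-K²) = -K³)
B(6, 11) - 38*107 = -1*6³ - 38*107 = -1*216 - 4066 = -216 - 4066 = -4282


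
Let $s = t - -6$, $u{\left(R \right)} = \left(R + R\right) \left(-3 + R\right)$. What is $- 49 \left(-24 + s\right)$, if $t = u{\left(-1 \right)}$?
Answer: $490$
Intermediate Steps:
$u{\left(R \right)} = 2 R \left(-3 + R\right)$
$t = 8$ ($t = 2 \left(-1\right) \left(-3 - 1\right) = 2 \left(-1\right) \left(-4\right) = 8$)
$s = 14$ ($s = 8 - -6 = 8 + 6 = 14$)
$- 49 \left(-24 + s\right) = - 49 \left(-24 + 14\right) = \left(-49\right) \left(-10\right) = 490$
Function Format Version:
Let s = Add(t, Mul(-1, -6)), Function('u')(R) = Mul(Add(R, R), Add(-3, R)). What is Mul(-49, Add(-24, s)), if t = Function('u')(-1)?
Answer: 490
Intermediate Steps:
Function('u')(R) = Mul(2, R, Add(-3, R)) (Function('u')(R) = Mul(Mul(2, R), Add(-3, R)) = Mul(2, R, Add(-3, R)))
t = 8 (t = Mul(2, -1, Add(-3, -1)) = Mul(2, -1, -4) = 8)
s = 14 (s = Add(8, Mul(-1, -6)) = Add(8, 6) = 14)
Mul(-49, Add(-24, s)) = Mul(-49, Add(-24, 14)) = Mul(-49, -10) = 490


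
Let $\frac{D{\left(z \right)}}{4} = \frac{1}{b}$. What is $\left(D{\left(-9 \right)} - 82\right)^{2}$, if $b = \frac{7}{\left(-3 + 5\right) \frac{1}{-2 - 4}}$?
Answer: $\frac{2979076}{441} \approx 6755.3$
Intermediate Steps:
$b = -21$ ($b = \frac{7}{2 \frac{1}{-6}} = \frac{7}{2 \left(- \frac{1}{6}\right)} = \frac{7}{- \frac{1}{3}} = 7 \left(-3\right) = -21$)
$D{\left(z \right)} = - \frac{4}{21}$ ($D{\left(z \right)} = \frac{4}{-21} = 4 \left(- \frac{1}{21}\right) = - \frac{4}{21}$)
$\left(D{\left(-9 \right)} - 82\right)^{2} = \left(- \frac{4}{21} - 82\right)^{2} = \left(- \frac{1726}{21}\right)^{2} = \frac{2979076}{441}$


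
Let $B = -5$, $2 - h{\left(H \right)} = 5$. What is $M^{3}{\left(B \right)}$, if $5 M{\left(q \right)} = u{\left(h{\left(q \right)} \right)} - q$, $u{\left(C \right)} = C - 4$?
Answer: $- \frac{8}{125} \approx -0.064$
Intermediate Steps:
$h{\left(H \right)} = -3$ ($h{\left(H \right)} = 2 - 5 = -3$)
$u{\left(C \right)} = -4 + C$ ($u{\left(C \right)} = C - 4 = -4 + C$)
$M{\left(q \right)} = - \frac{7}{5} - \frac{q}{5}$ ($M{\left(q \right)} = \frac{\left(-4 - 3\right) - q}{5} = \frac{-7 - q}{5} = - \frac{7}{5} - \frac{q}{5}$)
$M^{3}{\left(B \right)} = \left(- \frac{7}{5} - -1\right)^{3} = \left(- \frac{7}{5} + 1\right)^{3} = \left(- \frac{2}{5}\right)^{3} = - \frac{8}{125}$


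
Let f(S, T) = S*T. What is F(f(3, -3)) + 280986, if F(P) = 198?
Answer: 281184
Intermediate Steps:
F(f(3, -3)) + 280986 = 198 + 280986 = 281184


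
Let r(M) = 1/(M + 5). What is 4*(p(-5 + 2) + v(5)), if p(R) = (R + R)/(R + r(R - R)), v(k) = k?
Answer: 200/7 ≈ 28.571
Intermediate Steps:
r(M) = 1/(5 + M)
p(R) = 2*R/(⅕ + R) (p(R) = (R + R)/(R + 1/(5 + (R - R))) = (2*R)/(R + 1/(5 + 0)) = (2*R)/(R + 1/5) = (2*R)/(R + ⅕) = (2*R)/(⅕ + R) = 2*R/(⅕ + R))
4*(p(-5 + 2) + v(5)) = 4*(10*(-5 + 2)/(1 + 5*(-5 + 2)) + 5) = 4*(10*(-3)/(1 + 5*(-3)) + 5) = 4*(10*(-3)/(1 - 15) + 5) = 4*(10*(-3)/(-14) + 5) = 4*(10*(-3)*(-1/14) + 5) = 4*(15/7 + 5) = 4*(50/7) = 200/7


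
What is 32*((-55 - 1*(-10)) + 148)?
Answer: 3296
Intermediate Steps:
32*((-55 - 1*(-10)) + 148) = 32*((-55 + 10) + 148) = 32*(-45 + 148) = 32*103 = 3296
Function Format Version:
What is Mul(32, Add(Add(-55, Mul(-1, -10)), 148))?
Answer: 3296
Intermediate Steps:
Mul(32, Add(Add(-55, Mul(-1, -10)), 148)) = Mul(32, Add(Add(-55, 10), 148)) = Mul(32, Add(-45, 148)) = Mul(32, 103) = 3296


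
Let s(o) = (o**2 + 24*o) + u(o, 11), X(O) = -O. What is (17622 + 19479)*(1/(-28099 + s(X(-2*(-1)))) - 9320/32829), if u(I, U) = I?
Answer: -3244411080043/307990735 ≈ -10534.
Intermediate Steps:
s(o) = o**2 + 25*o (s(o) = (o**2 + 24*o) + o = o**2 + 25*o)
(17622 + 19479)*(1/(-28099 + s(X(-2*(-1)))) - 9320/32829) = (17622 + 19479)*(1/(-28099 + (-(-2)*(-1))*(25 - (-2)*(-1))) - 9320/32829) = 37101*(1/(-28099 + (-1*2)*(25 - 1*2)) - 9320*1/32829) = 37101*(1/(-28099 - 2*(25 - 2)) - 9320/32829) = 37101*(1/(-28099 - 2*23) - 9320/32829) = 37101*(1/(-28099 - 46) - 9320/32829) = 37101*(1/(-28145) - 9320/32829) = 37101*(-1/28145 - 9320/32829) = 37101*(-262344229/923972205) = -3244411080043/307990735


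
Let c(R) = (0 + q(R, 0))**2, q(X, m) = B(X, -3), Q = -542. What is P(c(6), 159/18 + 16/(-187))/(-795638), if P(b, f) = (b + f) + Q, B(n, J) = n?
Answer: 557917/892705836 ≈ 0.00062497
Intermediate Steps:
q(X, m) = X
c(R) = R**2 (c(R) = (0 + R)**2 = R**2)
P(b, f) = -542 + b + f (P(b, f) = (b + f) - 542 = -542 + b + f)
P(c(6), 159/18 + 16/(-187))/(-795638) = (-542 + 6**2 + (159/18 + 16/(-187)))/(-795638) = (-542 + 36 + (159*(1/18) + 16*(-1/187)))*(-1/795638) = (-542 + 36 + (53/6 - 16/187))*(-1/795638) = (-542 + 36 + 9815/1122)*(-1/795638) = -557917/1122*(-1/795638) = 557917/892705836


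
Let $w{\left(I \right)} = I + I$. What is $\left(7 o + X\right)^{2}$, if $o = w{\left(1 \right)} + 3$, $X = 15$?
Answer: $2500$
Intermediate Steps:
$w{\left(I \right)} = 2 I$
$o = 5$ ($o = 2 \cdot 1 + 3 = 2 + 3 = 5$)
$\left(7 o + X\right)^{2} = \left(7 \cdot 5 + 15\right)^{2} = \left(35 + 15\right)^{2} = 50^{2} = 2500$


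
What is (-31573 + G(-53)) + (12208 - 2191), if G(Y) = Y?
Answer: -21609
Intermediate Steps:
(-31573 + G(-53)) + (12208 - 2191) = (-31573 - 53) + (12208 - 2191) = -31626 + 10017 = -21609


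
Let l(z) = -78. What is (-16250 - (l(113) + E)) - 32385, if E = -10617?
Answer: -37940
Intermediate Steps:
(-16250 - (l(113) + E)) - 32385 = (-16250 - (-78 - 10617)) - 32385 = (-16250 - 1*(-10695)) - 32385 = (-16250 + 10695) - 32385 = -5555 - 32385 = -37940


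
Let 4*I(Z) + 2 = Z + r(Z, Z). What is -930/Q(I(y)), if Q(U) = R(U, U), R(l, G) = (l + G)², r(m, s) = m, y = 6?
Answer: -186/5 ≈ -37.200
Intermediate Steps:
I(Z) = -½ + Z/2 (I(Z) = -½ + (Z + Z)/4 = -½ + (2*Z)/4 = -½ + Z/2)
R(l, G) = (G + l)²
Q(U) = 4*U² (Q(U) = (U + U)² = (2*U)² = 4*U²)
-930/Q(I(y)) = -930*1/(4*(-½ + (½)*6)²) = -930*1/(4*(-½ + 3)²) = -930/(4*(5/2)²) = -930/(4*(25/4)) = -930/25 = -930*1/25 = -186/5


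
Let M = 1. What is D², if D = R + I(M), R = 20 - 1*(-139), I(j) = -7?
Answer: 23104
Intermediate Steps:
R = 159 (R = 20 + 139 = 159)
D = 152 (D = 159 - 7 = 152)
D² = 152² = 23104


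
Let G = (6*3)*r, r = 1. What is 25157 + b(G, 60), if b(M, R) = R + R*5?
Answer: 25517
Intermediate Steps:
G = 18 (G = (6*3)*1 = 18*1 = 18)
b(M, R) = 6*R (b(M, R) = R + 5*R = 6*R)
25157 + b(G, 60) = 25157 + 6*60 = 25157 + 360 = 25517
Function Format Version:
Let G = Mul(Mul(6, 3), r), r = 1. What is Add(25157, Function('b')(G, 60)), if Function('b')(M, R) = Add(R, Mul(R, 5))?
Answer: 25517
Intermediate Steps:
G = 18 (G = Mul(Mul(6, 3), 1) = Mul(18, 1) = 18)
Function('b')(M, R) = Mul(6, R) (Function('b')(M, R) = Add(R, Mul(5, R)) = Mul(6, R))
Add(25157, Function('b')(G, 60)) = Add(25157, Mul(6, 60)) = Add(25157, 360) = 25517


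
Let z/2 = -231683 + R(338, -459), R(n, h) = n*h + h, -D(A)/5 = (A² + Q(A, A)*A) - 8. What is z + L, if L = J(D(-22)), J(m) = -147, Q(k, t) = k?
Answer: -774715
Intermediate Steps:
D(A) = 40 - 10*A² (D(A) = -5*((A² + A*A) - 8) = -5*((A² + A²) - 8) = -5*(2*A² - 8) = -5*(-8 + 2*A²) = 40 - 10*A²)
R(n, h) = h + h*n (R(n, h) = h*n + h = h + h*n)
L = -147
z = -774568 (z = 2*(-231683 - 459*(1 + 338)) = 2*(-231683 - 459*339) = 2*(-231683 - 155601) = 2*(-387284) = -774568)
z + L = -774568 - 147 = -774715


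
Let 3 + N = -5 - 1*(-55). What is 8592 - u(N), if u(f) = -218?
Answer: 8810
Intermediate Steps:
N = 47 (N = -3 + (-5 - 1*(-55)) = -3 + (-5 + 55) = -3 + 50 = 47)
8592 - u(N) = 8592 - 1*(-218) = 8592 + 218 = 8810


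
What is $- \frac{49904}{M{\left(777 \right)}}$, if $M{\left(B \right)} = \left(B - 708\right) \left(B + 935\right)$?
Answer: $- \frac{3119}{7383} \approx -0.42246$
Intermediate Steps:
$M{\left(B \right)} = \left(-708 + B\right) \left(935 + B\right)$
$- \frac{49904}{M{\left(777 \right)}} = - \frac{49904}{-661980 + 777^{2} + 227 \cdot 777} = - \frac{49904}{-661980 + 603729 + 176379} = - \frac{49904}{118128} = \left(-49904\right) \frac{1}{118128} = - \frac{3119}{7383}$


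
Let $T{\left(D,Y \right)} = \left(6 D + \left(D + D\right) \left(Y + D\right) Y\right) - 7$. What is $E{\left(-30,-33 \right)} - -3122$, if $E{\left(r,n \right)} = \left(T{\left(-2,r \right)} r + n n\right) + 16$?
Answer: $119997$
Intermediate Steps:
$T{\left(D,Y \right)} = -7 + 6 D + 2 D Y \left(D + Y\right)$ ($T{\left(D,Y \right)} = \left(6 D + 2 D \left(D + Y\right) Y\right) - 7 = \left(6 D + 2 D Y \left(D + Y\right)\right) - 7 = -7 + 6 D + 2 D Y \left(D + Y\right)$)
$E{\left(r,n \right)} = 16 + n^{2} + r \left(-19 - 4 r^{2} + 8 r\right)$ ($E{\left(r,n \right)} = \left(\left(-7 + 6 \left(-2\right) + 2 \left(-2\right) r^{2} + 2 r \left(-2\right)^{2}\right) r + n n\right) + 16 = \left(\left(-7 - 12 - 4 r^{2} + 2 r 4\right) r + n^{2}\right) + 16 = \left(\left(-7 - 12 - 4 r^{2} + 8 r\right) r + n^{2}\right) + 16 = \left(\left(-19 - 4 r^{2} + 8 r\right) r + n^{2}\right) + 16 = \left(r \left(-19 - 4 r^{2} + 8 r\right) + n^{2}\right) + 16 = \left(n^{2} + r \left(-19 - 4 r^{2} + 8 r\right)\right) + 16 = 16 + n^{2} + r \left(-19 - 4 r^{2} + 8 r\right)$)
$E{\left(-30,-33 \right)} - -3122 = \left(16 + \left(-33\right)^{2} - - 30 \left(19 - -240 + 4 \left(-30\right)^{2}\right)\right) - -3122 = \left(16 + 1089 - - 30 \left(19 + 240 + 4 \cdot 900\right)\right) + 3122 = \left(16 + 1089 - - 30 \left(19 + 240 + 3600\right)\right) + 3122 = \left(16 + 1089 - \left(-30\right) 3859\right) + 3122 = \left(16 + 1089 + 115770\right) + 3122 = 116875 + 3122 = 119997$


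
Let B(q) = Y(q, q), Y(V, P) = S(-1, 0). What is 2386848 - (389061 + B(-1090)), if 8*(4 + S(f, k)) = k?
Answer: 1997791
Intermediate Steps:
S(f, k) = -4 + k/8
Y(V, P) = -4 (Y(V, P) = -4 + (1/8)*0 = -4 + 0 = -4)
B(q) = -4
2386848 - (389061 + B(-1090)) = 2386848 - (389061 - 4) = 2386848 - 1*389057 = 2386848 - 389057 = 1997791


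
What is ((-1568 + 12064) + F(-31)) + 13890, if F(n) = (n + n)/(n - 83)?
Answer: 1390033/57 ≈ 24387.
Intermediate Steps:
F(n) = 2*n/(-83 + n) (F(n) = (2*n)/(-83 + n) = 2*n/(-83 + n))
((-1568 + 12064) + F(-31)) + 13890 = ((-1568 + 12064) + 2*(-31)/(-83 - 31)) + 13890 = (10496 + 2*(-31)/(-114)) + 13890 = (10496 + 2*(-31)*(-1/114)) + 13890 = (10496 + 31/57) + 13890 = 598303/57 + 13890 = 1390033/57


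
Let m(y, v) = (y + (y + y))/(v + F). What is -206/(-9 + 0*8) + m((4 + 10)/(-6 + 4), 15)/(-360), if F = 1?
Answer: 131861/5760 ≈ 22.893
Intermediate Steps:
m(y, v) = 3*y/(1 + v) (m(y, v) = (y + (y + y))/(v + 1) = (y + 2*y)/(1 + v) = (3*y)/(1 + v) = 3*y/(1 + v))
-206/(-9 + 0*8) + m((4 + 10)/(-6 + 4), 15)/(-360) = -206/(-9 + 0*8) + (3*((4 + 10)/(-6 + 4))/(1 + 15))/(-360) = -206/(-9 + 0) + (3*(14/(-2))/16)*(-1/360) = -206/(-9) + (3*(14*(-½))*(1/16))*(-1/360) = -206*(-⅑) + (3*(-7)*(1/16))*(-1/360) = 206/9 - 21/16*(-1/360) = 206/9 + 7/1920 = 131861/5760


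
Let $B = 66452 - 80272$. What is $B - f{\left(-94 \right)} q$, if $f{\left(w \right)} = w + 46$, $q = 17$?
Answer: $-13004$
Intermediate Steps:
$f{\left(w \right)} = 46 + w$
$B = -13820$
$B - f{\left(-94 \right)} q = -13820 - \left(46 - 94\right) 17 = -13820 - \left(-48\right) 17 = -13820 - -816 = -13820 + 816 = -13004$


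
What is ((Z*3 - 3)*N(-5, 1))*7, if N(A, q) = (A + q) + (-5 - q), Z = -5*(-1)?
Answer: -840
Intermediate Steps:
Z = 5
N(A, q) = -5 + A
((Z*3 - 3)*N(-5, 1))*7 = ((5*3 - 3)*(-5 - 5))*7 = ((15 - 3)*(-10))*7 = (12*(-10))*7 = -120*7 = -840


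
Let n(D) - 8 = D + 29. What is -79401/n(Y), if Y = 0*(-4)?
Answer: -79401/37 ≈ -2146.0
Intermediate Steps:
Y = 0
n(D) = 37 + D (n(D) = 8 + (D + 29) = 8 + (29 + D) = 37 + D)
-79401/n(Y) = -79401/(37 + 0) = -79401/37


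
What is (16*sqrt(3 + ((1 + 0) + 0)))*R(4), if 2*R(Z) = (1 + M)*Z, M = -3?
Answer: -128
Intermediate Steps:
R(Z) = -Z (R(Z) = ((1 - 3)*Z)/2 = (-2*Z)/2 = -Z)
(16*sqrt(3 + ((1 + 0) + 0)))*R(4) = (16*sqrt(3 + ((1 + 0) + 0)))*(-1*4) = (16*sqrt(3 + (1 + 0)))*(-4) = (16*sqrt(3 + 1))*(-4) = (16*sqrt(4))*(-4) = (16*2)*(-4) = 32*(-4) = -128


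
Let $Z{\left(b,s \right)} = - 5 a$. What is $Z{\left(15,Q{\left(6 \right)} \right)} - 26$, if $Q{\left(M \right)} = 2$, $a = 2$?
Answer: $-36$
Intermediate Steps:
$Z{\left(b,s \right)} = -10$ ($Z{\left(b,s \right)} = \left(-5\right) 2 = -10$)
$Z{\left(15,Q{\left(6 \right)} \right)} - 26 = -10 - 26 = -36$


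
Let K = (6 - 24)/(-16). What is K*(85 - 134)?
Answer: -441/8 ≈ -55.125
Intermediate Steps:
K = 9/8 (K = -18*(-1/16) = 9/8 ≈ 1.1250)
K*(85 - 134) = 9*(85 - 134)/8 = (9/8)*(-49) = -441/8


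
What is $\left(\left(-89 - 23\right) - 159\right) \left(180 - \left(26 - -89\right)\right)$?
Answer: $-17615$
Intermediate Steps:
$\left(\left(-89 - 23\right) - 159\right) \left(180 - \left(26 - -89\right)\right) = \left(\left(-89 - 23\right) - 159\right) \left(180 - \left(26 + 89\right)\right) = \left(-112 - 159\right) \left(180 - 115\right) = - 271 \left(180 - 115\right) = \left(-271\right) 65 = -17615$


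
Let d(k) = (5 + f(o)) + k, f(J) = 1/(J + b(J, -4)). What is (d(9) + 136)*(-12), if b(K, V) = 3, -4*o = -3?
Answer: -9016/5 ≈ -1803.2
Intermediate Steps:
o = ¾ (o = -¼*(-3) = ¾ ≈ 0.75000)
f(J) = 1/(3 + J) (f(J) = 1/(J + 3) = 1/(3 + J))
d(k) = 79/15 + k (d(k) = (5 + 1/(3 + ¾)) + k = (5 + 1/(15/4)) + k = (5 + 4/15) + k = 79/15 + k)
(d(9) + 136)*(-12) = ((79/15 + 9) + 136)*(-12) = (214/15 + 136)*(-12) = (2254/15)*(-12) = -9016/5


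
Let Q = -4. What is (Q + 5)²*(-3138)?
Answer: -3138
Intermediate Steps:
(Q + 5)²*(-3138) = (-4 + 5)²*(-3138) = 1²*(-3138) = 1*(-3138) = -3138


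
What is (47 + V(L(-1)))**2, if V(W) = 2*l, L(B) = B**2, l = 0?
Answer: 2209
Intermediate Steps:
V(W) = 0 (V(W) = 2*0 = 0)
(47 + V(L(-1)))**2 = (47 + 0)**2 = 47**2 = 2209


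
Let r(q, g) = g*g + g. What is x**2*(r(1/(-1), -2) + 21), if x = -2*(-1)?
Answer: 92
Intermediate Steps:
r(q, g) = g + g**2 (r(q, g) = g**2 + g = g + g**2)
x = 2
x**2*(r(1/(-1), -2) + 21) = 2**2*(-2*(1 - 2) + 21) = 4*(-2*(-1) + 21) = 4*(2 + 21) = 4*23 = 92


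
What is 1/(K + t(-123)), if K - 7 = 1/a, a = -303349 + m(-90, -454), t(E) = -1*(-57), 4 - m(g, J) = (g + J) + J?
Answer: 302347/19350207 ≈ 0.015625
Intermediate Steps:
m(g, J) = 4 - g - 2*J (m(g, J) = 4 - ((g + J) + J) = 4 - ((J + g) + J) = 4 - (g + 2*J) = 4 + (-g - 2*J) = 4 - g - 2*J)
t(E) = 57
a = -302347 (a = -303349 + (4 - 1*(-90) - 2*(-454)) = -303349 + (4 + 90 + 908) = -303349 + 1002 = -302347)
K = 2116428/302347 (K = 7 + 1/(-302347) = 7 - 1/302347 = 2116428/302347 ≈ 7.0000)
1/(K + t(-123)) = 1/(2116428/302347 + 57) = 1/(19350207/302347) = 302347/19350207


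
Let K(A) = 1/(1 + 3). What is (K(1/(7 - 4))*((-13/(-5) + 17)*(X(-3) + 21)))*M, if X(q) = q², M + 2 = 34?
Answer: 4704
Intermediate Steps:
M = 32 (M = -2 + 34 = 32)
K(A) = ¼ (K(A) = 1/4 = ¼)
(K(1/(7 - 4))*((-13/(-5) + 17)*(X(-3) + 21)))*M = (((-13/(-5) + 17)*((-3)² + 21))/4)*32 = (((-13*(-⅕) + 17)*(9 + 21))/4)*32 = (((13/5 + 17)*30)/4)*32 = (((98/5)*30)/4)*32 = ((¼)*588)*32 = 147*32 = 4704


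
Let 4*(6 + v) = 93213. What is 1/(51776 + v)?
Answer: 4/300293 ≈ 1.3320e-5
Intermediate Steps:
v = 93189/4 (v = -6 + (1/4)*93213 = -6 + 93213/4 = 93189/4 ≈ 23297.)
1/(51776 + v) = 1/(51776 + 93189/4) = 1/(300293/4) = 4/300293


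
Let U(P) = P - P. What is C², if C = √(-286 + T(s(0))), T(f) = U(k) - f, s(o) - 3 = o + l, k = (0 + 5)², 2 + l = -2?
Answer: -285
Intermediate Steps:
l = -4 (l = -2 - 2 = -4)
k = 25 (k = 5² = 25)
s(o) = -1 + o (s(o) = 3 + (o - 4) = 3 + (-4 + o) = -1 + o)
U(P) = 0
T(f) = -f (T(f) = 0 - f = -f)
C = I*√285 (C = √(-286 - (-1 + 0)) = √(-286 - 1*(-1)) = √(-286 + 1) = √(-285) = I*√285 ≈ 16.882*I)
C² = (I*√285)² = -285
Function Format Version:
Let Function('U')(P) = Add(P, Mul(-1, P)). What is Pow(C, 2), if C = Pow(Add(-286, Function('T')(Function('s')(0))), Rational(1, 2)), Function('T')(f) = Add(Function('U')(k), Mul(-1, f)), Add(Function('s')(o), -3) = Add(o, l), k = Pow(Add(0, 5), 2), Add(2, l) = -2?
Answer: -285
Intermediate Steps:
l = -4 (l = Add(-2, -2) = -4)
k = 25 (k = Pow(5, 2) = 25)
Function('s')(o) = Add(-1, o) (Function('s')(o) = Add(3, Add(o, -4)) = Add(3, Add(-4, o)) = Add(-1, o))
Function('U')(P) = 0
Function('T')(f) = Mul(-1, f) (Function('T')(f) = Add(0, Mul(-1, f)) = Mul(-1, f))
C = Mul(I, Pow(285, Rational(1, 2))) (C = Pow(Add(-286, Mul(-1, Add(-1, 0))), Rational(1, 2)) = Pow(Add(-286, Mul(-1, -1)), Rational(1, 2)) = Pow(Add(-286, 1), Rational(1, 2)) = Pow(-285, Rational(1, 2)) = Mul(I, Pow(285, Rational(1, 2))) ≈ Mul(16.882, I))
Pow(C, 2) = Pow(Mul(I, Pow(285, Rational(1, 2))), 2) = -285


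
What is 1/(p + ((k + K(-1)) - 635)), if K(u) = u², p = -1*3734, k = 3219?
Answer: -1/1149 ≈ -0.00087032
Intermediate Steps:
p = -3734
1/(p + ((k + K(-1)) - 635)) = 1/(-3734 + ((3219 + (-1)²) - 635)) = 1/(-3734 + ((3219 + 1) - 635)) = 1/(-3734 + (3220 - 635)) = 1/(-3734 + 2585) = 1/(-1149) = -1/1149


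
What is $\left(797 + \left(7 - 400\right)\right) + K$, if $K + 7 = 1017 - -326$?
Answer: $1740$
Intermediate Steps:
$K = 1336$ ($K = -7 + \left(1017 - -326\right) = -7 + \left(1017 + 326\right) = -7 + 1343 = 1336$)
$\left(797 + \left(7 - 400\right)\right) + K = \left(797 + \left(7 - 400\right)\right) + 1336 = \left(797 - 393\right) + 1336 = 404 + 1336 = 1740$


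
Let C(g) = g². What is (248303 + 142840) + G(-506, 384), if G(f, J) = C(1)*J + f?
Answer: 391021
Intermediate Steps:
G(f, J) = J + f (G(f, J) = 1²*J + f = 1*J + f = J + f)
(248303 + 142840) + G(-506, 384) = (248303 + 142840) + (384 - 506) = 391143 - 122 = 391021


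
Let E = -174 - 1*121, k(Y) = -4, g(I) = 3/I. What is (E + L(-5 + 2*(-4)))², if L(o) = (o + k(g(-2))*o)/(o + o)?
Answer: 351649/4 ≈ 87912.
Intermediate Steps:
E = -295 (E = -174 - 121 = -295)
L(o) = -3/2 (L(o) = (o - 4*o)/(o + o) = (-3*o)/((2*o)) = (-3*o)*(1/(2*o)) = -3/2)
(E + L(-5 + 2*(-4)))² = (-295 - 3/2)² = (-593/2)² = 351649/4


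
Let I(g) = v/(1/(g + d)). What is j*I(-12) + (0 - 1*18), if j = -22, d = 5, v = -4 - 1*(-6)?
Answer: 290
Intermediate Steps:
v = 2 (v = -4 + 6 = 2)
I(g) = 10 + 2*g (I(g) = 2/(1/(g + 5)) = 2/(1/(5 + g)) = 2*(5 + g) = 10 + 2*g)
j*I(-12) + (0 - 1*18) = -22*(10 + 2*(-12)) + (0 - 1*18) = -22*(10 - 24) + (0 - 18) = -22*(-14) - 18 = 308 - 18 = 290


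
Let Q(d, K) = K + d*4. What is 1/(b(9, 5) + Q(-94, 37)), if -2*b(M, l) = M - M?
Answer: -1/339 ≈ -0.0029499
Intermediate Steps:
Q(d, K) = K + 4*d
b(M, l) = 0 (b(M, l) = -(M - M)/2 = -½*0 = 0)
1/(b(9, 5) + Q(-94, 37)) = 1/(0 + (37 + 4*(-94))) = 1/(0 + (37 - 376)) = 1/(0 - 339) = 1/(-339) = -1/339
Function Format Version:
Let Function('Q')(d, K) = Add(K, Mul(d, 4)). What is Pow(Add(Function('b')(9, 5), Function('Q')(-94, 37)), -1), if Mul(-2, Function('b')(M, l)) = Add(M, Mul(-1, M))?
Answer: Rational(-1, 339) ≈ -0.0029499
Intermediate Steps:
Function('Q')(d, K) = Add(K, Mul(4, d))
Function('b')(M, l) = 0 (Function('b')(M, l) = Mul(Rational(-1, 2), Add(M, Mul(-1, M))) = Mul(Rational(-1, 2), 0) = 0)
Pow(Add(Function('b')(9, 5), Function('Q')(-94, 37)), -1) = Pow(Add(0, Add(37, Mul(4, -94))), -1) = Pow(Add(0, Add(37, -376)), -1) = Pow(Add(0, -339), -1) = Pow(-339, -1) = Rational(-1, 339)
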